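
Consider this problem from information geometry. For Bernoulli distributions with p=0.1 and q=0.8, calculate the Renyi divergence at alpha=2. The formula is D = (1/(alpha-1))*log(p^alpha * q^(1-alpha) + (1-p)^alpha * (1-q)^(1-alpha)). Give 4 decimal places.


Renyi divergence of order alpha between Bernoulli distributions:
D = (1/(alpha-1))*log(p^alpha * q^(1-alpha) + (1-p)^alpha * (1-q)^(1-alpha)).
alpha = 2, p = 0.1, q = 0.8.
p^alpha * q^(1-alpha) = 0.1^2 * 0.8^-1 = 0.0125.
(1-p)^alpha * (1-q)^(1-alpha) = 0.9^2 * 0.2^-1 = 4.05.
sum = 0.0125 + 4.05 = 4.0625.
D = (1/1)*log(4.0625) = 1.4018

1.4018


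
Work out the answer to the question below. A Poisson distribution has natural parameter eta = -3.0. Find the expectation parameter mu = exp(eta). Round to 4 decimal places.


Expectation parameter for Poisson exponential family:
mu = exp(eta).
eta = -3.0.
mu = exp(-3.0) = 0.0498

0.0498


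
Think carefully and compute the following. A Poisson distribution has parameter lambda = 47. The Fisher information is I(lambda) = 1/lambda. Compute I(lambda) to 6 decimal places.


Fisher information for Poisson: I(lambda) = 1/lambda.
lambda = 47.
I(lambda) = 1/47 = 0.021277

0.021277


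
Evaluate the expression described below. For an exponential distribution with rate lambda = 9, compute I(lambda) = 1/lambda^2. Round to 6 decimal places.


Fisher information for exponential: I(lambda) = 1/lambda^2.
lambda = 9, lambda^2 = 81.
I = 1/81 = 0.012346

0.012346


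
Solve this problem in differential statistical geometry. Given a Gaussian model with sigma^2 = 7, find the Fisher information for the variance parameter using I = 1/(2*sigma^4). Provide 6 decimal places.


Fisher information for variance: I(sigma^2) = 1/(2*sigma^4).
sigma^2 = 7, so sigma^4 = 49.
I = 1/(2*49) = 1/98 = 0.010204

0.010204


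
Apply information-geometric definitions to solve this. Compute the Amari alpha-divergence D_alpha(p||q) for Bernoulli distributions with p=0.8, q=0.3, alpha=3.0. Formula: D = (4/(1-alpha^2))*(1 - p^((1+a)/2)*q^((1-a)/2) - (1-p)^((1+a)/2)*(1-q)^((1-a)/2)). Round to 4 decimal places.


Amari alpha-divergence:
D = (4/(1-alpha^2))*(1 - p^((1+a)/2)*q^((1-a)/2) - (1-p)^((1+a)/2)*(1-q)^((1-a)/2)).
alpha = 3.0, p = 0.8, q = 0.3.
e1 = (1+alpha)/2 = 2.0, e2 = (1-alpha)/2 = -1.0.
t1 = p^e1 * q^e2 = 0.8^2.0 * 0.3^-1.0 = 2.133333.
t2 = (1-p)^e1 * (1-q)^e2 = 0.2^2.0 * 0.7^-1.0 = 0.057143.
4/(1-alpha^2) = -0.5.
D = -0.5*(1 - 2.133333 - 0.057143) = 0.5952

0.5952


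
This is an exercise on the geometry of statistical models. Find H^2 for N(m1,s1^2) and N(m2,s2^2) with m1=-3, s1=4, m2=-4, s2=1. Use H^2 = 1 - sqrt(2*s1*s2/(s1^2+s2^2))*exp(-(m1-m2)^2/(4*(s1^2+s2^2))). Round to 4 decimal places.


Squared Hellinger distance for Gaussians:
H^2 = 1 - sqrt(2*s1*s2/(s1^2+s2^2)) * exp(-(m1-m2)^2/(4*(s1^2+s2^2))).
s1^2 = 16, s2^2 = 1, s1^2+s2^2 = 17.
sqrt(2*4*1/(17)) = 0.685994.
(m1-m2)^2 = (1)^2 = 1.
exp(-1/(4*17)) = exp(-0.014706) = 0.985402.
H^2 = 1 - 0.685994*0.985402 = 0.3240

0.3240


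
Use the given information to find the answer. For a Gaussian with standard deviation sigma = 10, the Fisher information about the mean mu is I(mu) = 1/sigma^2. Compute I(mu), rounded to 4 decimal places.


The Fisher information for the mean of a normal distribution is I(mu) = 1/sigma^2.
sigma = 10, so sigma^2 = 100.
I(mu) = 1/100 = 0.0100

0.0100


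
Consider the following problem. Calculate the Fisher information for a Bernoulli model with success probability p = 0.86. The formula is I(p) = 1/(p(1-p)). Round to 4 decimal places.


For Bernoulli(p), Fisher information is I(p) = 1/(p*(1-p)).
p = 0.86, 1-p = 0.14.
p*(1-p) = 0.1204.
I(p) = 1/0.1204 = 8.3056

8.3056


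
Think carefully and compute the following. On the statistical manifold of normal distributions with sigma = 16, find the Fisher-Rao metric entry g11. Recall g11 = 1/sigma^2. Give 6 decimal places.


For the 2-parameter normal family, the Fisher metric has:
  g11 = 1/sigma^2, g22 = 2/sigma^2.
sigma = 16, sigma^2 = 256.
g11 = 0.003906

0.003906


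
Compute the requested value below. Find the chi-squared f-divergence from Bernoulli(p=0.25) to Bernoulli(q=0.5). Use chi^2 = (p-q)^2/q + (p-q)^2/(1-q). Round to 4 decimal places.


Chi-squared divergence between Bernoulli distributions:
chi^2 = (p-q)^2/q + (p-q)^2/(1-q).
p = 0.25, q = 0.5, p-q = -0.25.
(p-q)^2 = 0.0625.
term1 = 0.0625/0.5 = 0.125.
term2 = 0.0625/0.5 = 0.125.
chi^2 = 0.125 + 0.125 = 0.2500

0.2500


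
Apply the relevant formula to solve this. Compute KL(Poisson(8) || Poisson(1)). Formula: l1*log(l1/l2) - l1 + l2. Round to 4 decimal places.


KL divergence for Poisson:
KL = l1*log(l1/l2) - l1 + l2.
l1 = 8, l2 = 1.
log(8/1) = 2.079442.
l1*log(l1/l2) = 8 * 2.079442 = 16.635532.
KL = 16.635532 - 8 + 1 = 9.6355

9.6355


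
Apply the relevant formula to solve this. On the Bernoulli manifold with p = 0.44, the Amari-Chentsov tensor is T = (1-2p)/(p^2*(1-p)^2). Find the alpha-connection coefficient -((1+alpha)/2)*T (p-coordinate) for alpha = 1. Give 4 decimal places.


Skewness (Amari-Chentsov) tensor: T = (1-2p)/(p^2*(1-p)^2).
p = 0.44, 1-2p = 0.12, p^2 = 0.1936, (1-p)^2 = 0.3136.
T = 0.12/(0.1936 * 0.3136) = 1.976514.
In the p-coordinate, Gamma^(alpha) = Gamma^(0) - (alpha/2)*T with Gamma^(0) = (1/2)*g'(p) = -T/2,
so Gamma^(alpha) = -((1+alpha)/2)*T.
alpha = 1, -(1+alpha)/2 = -1.0.
Gamma = -1.0 * 1.976514 = -1.9765

-1.9765


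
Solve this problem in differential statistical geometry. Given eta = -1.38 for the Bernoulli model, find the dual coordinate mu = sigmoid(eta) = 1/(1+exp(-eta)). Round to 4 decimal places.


Dual coordinate (expectation parameter) for Bernoulli:
mu = 1/(1+exp(-eta)).
eta = -1.38.
exp(-eta) = exp(1.38) = 3.974902.
mu = 1/(1+3.974902) = 0.2010

0.2010


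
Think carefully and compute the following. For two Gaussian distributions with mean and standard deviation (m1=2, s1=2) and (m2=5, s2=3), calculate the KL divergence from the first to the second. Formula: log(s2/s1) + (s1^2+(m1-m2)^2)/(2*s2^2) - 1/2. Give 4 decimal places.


KL divergence between normal distributions:
KL = log(s2/s1) + (s1^2 + (m1-m2)^2)/(2*s2^2) - 1/2.
log(3/2) = 0.405465.
(2^2 + (2-5)^2)/(2*3^2) = (4 + 9)/18 = 0.722222.
KL = 0.405465 + 0.722222 - 0.5 = 0.6277

0.6277


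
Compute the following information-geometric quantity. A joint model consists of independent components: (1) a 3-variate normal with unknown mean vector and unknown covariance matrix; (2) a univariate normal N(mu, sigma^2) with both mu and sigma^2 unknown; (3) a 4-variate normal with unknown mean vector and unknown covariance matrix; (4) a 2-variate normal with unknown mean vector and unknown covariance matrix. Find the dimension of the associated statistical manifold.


The dimension of a statistical manifold equals the number of free
(independent) real parameters of the model. For a product of independent
blocks the parameter counts add.
- 3-variate normal: 3 (mean) + 3*4/2 = 6 (symmetric covariance) = 9.
- normal (mu, sigma^2): 2.
- 4-variate normal: 4 (mean) + 4*5/2 = 10 (symmetric covariance) = 14.
- 2-variate normal: 2 (mean) + 2*3/2 = 3 (symmetric covariance) = 5.
Total = 9 + 2 + 14 + 5 = 30.
Dimension = 30

30


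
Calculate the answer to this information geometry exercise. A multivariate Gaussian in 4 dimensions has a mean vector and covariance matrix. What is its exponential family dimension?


Exponential family dimension calculation:
For 4-dim MVN: mean has 4 params, covariance has 4*5/2 = 10 unique entries.
Total dim = 4 + 10 = 14.

14


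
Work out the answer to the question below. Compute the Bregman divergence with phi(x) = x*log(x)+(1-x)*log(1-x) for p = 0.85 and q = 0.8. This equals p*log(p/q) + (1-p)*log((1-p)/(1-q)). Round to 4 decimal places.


Bregman divergence with negative entropy generator:
D = p*log(p/q) + (1-p)*log((1-p)/(1-q)).
p = 0.85, q = 0.8.
p*log(p/q) = 0.85*log(0.85/0.8) = 0.051531.
(1-p)*log((1-p)/(1-q)) = 0.15*log(0.15/0.2) = -0.043152.
D = 0.051531 + -0.043152 = 0.0084

0.0084


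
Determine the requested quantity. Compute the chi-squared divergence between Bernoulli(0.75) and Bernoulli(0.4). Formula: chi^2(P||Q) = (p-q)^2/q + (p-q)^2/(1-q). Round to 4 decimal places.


Chi-squared divergence between Bernoulli distributions:
chi^2 = (p-q)^2/q + (p-q)^2/(1-q).
p = 0.75, q = 0.4, p-q = 0.35.
(p-q)^2 = 0.1225.
term1 = 0.1225/0.4 = 0.30625.
term2 = 0.1225/0.6 = 0.204167.
chi^2 = 0.30625 + 0.204167 = 0.5104

0.5104


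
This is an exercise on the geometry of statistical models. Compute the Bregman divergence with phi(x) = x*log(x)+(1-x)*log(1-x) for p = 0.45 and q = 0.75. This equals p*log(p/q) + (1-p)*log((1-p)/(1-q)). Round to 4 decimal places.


Bregman divergence with negative entropy generator:
D = p*log(p/q) + (1-p)*log((1-p)/(1-q)).
p = 0.45, q = 0.75.
p*log(p/q) = 0.45*log(0.45/0.75) = -0.229872.
(1-p)*log((1-p)/(1-q)) = 0.55*log(0.55/0.25) = 0.433652.
D = -0.229872 + 0.433652 = 0.2038

0.2038


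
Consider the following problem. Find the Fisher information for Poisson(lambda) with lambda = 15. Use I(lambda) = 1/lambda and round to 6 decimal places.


Fisher information for Poisson: I(lambda) = 1/lambda.
lambda = 15.
I(lambda) = 1/15 = 0.066667

0.066667


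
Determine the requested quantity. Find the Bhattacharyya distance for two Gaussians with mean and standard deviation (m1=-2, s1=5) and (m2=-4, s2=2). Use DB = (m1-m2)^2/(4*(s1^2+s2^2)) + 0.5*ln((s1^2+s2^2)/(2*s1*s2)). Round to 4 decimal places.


Bhattacharyya distance between two Gaussians:
DB = (m1-m2)^2/(4*(s1^2+s2^2)) + (1/2)*ln((s1^2+s2^2)/(2*s1*s2)).
(m1-m2)^2 = (2)^2 = 4.
s1^2+s2^2 = 25 + 4 = 29.
term1 = 4/116 = 0.034483.
term2 = 0.5*ln(29/20.0) = 0.185782.
DB = 0.034483 + 0.185782 = 0.2203

0.2203


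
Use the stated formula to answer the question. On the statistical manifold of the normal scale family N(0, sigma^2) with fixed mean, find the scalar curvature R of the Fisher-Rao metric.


This family has a single free parameter, so its statistical manifold
is 1-dimensional. The Riemann curvature tensor of any 1-dimensional
Riemannian manifold vanishes identically, so R = 0.

0


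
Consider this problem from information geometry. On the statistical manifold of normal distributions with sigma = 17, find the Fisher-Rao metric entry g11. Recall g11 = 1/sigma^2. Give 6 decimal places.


For the 2-parameter normal family, the Fisher metric has:
  g11 = 1/sigma^2, g22 = 2/sigma^2.
sigma = 17, sigma^2 = 289.
g11 = 0.003460

0.003460


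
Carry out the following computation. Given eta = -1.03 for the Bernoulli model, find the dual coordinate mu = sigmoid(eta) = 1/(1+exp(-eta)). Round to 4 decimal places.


Dual coordinate (expectation parameter) for Bernoulli:
mu = 1/(1+exp(-eta)).
eta = -1.03.
exp(-eta) = exp(1.03) = 2.801066.
mu = 1/(1+2.801066) = 0.2631

0.2631


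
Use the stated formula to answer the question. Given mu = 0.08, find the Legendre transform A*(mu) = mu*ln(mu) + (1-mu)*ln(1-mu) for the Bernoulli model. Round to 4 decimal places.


Legendre transform for Bernoulli:
A*(mu) = mu*log(mu) + (1-mu)*log(1-mu).
mu = 0.08, 1-mu = 0.92.
mu*log(mu) = 0.08*log(0.08) = -0.202058.
(1-mu)*log(1-mu) = 0.92*log(0.92) = -0.076711.
A* = -0.202058 + -0.076711 = -0.2788

-0.2788


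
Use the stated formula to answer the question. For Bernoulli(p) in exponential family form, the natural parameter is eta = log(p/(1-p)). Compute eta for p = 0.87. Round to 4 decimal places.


Natural parameter for Bernoulli: eta = log(p/(1-p)).
p = 0.87, 1-p = 0.13.
p/(1-p) = 6.692308.
eta = log(6.692308) = 1.9010

1.9010


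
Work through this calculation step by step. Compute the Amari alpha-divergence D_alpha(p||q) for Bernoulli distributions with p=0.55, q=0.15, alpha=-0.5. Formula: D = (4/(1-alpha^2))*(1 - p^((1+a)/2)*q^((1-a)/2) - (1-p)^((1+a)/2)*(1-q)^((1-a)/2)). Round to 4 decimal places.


Amari alpha-divergence:
D = (4/(1-alpha^2))*(1 - p^((1+a)/2)*q^((1-a)/2) - (1-p)^((1+a)/2)*(1-q)^((1-a)/2)).
alpha = -0.5, p = 0.55, q = 0.15.
e1 = (1+alpha)/2 = 0.25, e2 = (1-alpha)/2 = 0.75.
t1 = p^e1 * q^e2 = 0.55^0.25 * 0.15^0.75 = 0.207567.
t2 = (1-p)^e1 * (1-q)^e2 = 0.45^0.25 * 0.85^0.75 = 0.725049.
4/(1-alpha^2) = 5.333333.
D = 5.333333*(1 - 0.207567 - 0.725049) = 0.3594

0.3594


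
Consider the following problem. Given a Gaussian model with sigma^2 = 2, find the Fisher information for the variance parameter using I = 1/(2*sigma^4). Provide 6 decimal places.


Fisher information for variance: I(sigma^2) = 1/(2*sigma^4).
sigma^2 = 2, so sigma^4 = 4.
I = 1/(2*4) = 1/8 = 0.125000

0.125000


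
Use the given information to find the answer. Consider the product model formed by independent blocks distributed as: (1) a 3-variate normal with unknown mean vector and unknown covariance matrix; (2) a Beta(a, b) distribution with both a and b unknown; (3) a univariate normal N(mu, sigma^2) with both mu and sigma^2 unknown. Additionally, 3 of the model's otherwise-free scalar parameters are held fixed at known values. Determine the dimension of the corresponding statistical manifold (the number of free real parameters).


The dimension of a statistical manifold equals the number of free
(independent) real parameters of the model. For a product of independent
blocks the parameter counts add.
- 3-variate normal: 3 (mean) + 3*4/2 = 6 (symmetric covariance) = 9.
- Beta (a, b): 2.
- normal (mu, sigma^2): 2.
Total = 9 + 2 + 2 = 13.
3 parameter(s) fixed at known values: 13 - 3 = 10.
Dimension = 10

10


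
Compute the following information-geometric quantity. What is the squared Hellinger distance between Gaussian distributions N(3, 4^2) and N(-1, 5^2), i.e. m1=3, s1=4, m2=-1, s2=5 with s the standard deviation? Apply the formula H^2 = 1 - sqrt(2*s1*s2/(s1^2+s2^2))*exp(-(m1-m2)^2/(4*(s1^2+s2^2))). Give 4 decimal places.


Squared Hellinger distance for Gaussians:
H^2 = 1 - sqrt(2*s1*s2/(s1^2+s2^2)) * exp(-(m1-m2)^2/(4*(s1^2+s2^2))).
s1^2 = 16, s2^2 = 25, s1^2+s2^2 = 41.
sqrt(2*4*5/(41)) = 0.98773.
(m1-m2)^2 = (4)^2 = 16.
exp(-16/(4*41)) = exp(-0.097561) = 0.907047.
H^2 = 1 - 0.98773*0.907047 = 0.1041

0.1041


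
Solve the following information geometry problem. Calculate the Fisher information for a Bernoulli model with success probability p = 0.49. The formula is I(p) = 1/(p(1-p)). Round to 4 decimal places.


For Bernoulli(p), Fisher information is I(p) = 1/(p*(1-p)).
p = 0.49, 1-p = 0.51.
p*(1-p) = 0.2499.
I(p) = 1/0.2499 = 4.0016

4.0016


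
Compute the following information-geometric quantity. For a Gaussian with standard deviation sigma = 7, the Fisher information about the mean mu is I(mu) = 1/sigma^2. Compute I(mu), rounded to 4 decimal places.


The Fisher information for the mean of a normal distribution is I(mu) = 1/sigma^2.
sigma = 7, so sigma^2 = 49.
I(mu) = 1/49 = 0.0204

0.0204


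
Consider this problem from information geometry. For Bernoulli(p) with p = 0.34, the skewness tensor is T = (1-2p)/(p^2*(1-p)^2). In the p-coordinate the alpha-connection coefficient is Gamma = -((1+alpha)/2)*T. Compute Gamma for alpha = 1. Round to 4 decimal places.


Skewness (Amari-Chentsov) tensor: T = (1-2p)/(p^2*(1-p)^2).
p = 0.34, 1-2p = 0.32, p^2 = 0.1156, (1-p)^2 = 0.4356.
T = 0.32/(0.1156 * 0.4356) = 6.354835.
In the p-coordinate, Gamma^(alpha) = Gamma^(0) - (alpha/2)*T with Gamma^(0) = (1/2)*g'(p) = -T/2,
so Gamma^(alpha) = -((1+alpha)/2)*T.
alpha = 1, -(1+alpha)/2 = -1.0.
Gamma = -1.0 * 6.354835 = -6.3548

-6.3548


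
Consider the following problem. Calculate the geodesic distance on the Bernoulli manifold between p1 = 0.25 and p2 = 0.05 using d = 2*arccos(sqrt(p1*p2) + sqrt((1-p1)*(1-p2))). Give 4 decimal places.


Geodesic distance on Bernoulli manifold:
d(p1,p2) = 2*arccos(sqrt(p1*p2) + sqrt((1-p1)*(1-p2))).
sqrt(p1*p2) = sqrt(0.25*0.05) = 0.111803.
sqrt((1-p1)*(1-p2)) = sqrt(0.75*0.95) = 0.844097.
arg = 0.111803 + 0.844097 = 0.955901.
d = 2*arccos(0.955901) = 0.5962

0.5962


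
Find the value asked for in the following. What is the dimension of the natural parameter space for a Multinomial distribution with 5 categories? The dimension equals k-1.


Exponential family dimension calculation:
For Multinomial with k=5 categories, dim = k-1 = 4.

4


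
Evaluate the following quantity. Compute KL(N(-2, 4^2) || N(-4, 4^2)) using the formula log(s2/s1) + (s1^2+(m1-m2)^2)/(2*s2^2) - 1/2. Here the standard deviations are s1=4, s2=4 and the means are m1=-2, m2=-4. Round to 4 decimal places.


KL divergence between normal distributions:
KL = log(s2/s1) + (s1^2 + (m1-m2)^2)/(2*s2^2) - 1/2.
log(4/4) = 0.0.
(4^2 + (-2--4)^2)/(2*4^2) = (16 + 4)/32 = 0.625.
KL = 0.0 + 0.625 - 0.5 = 0.1250

0.1250


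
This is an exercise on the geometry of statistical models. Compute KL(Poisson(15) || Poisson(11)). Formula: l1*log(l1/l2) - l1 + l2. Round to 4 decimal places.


KL divergence for Poisson:
KL = l1*log(l1/l2) - l1 + l2.
l1 = 15, l2 = 11.
log(15/11) = 0.310155.
l1*log(l1/l2) = 15 * 0.310155 = 4.652324.
KL = 4.652324 - 15 + 11 = 0.6523

0.6523


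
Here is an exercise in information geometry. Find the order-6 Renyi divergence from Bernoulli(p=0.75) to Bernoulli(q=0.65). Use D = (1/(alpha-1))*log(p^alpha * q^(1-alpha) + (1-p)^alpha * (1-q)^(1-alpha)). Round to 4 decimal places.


Renyi divergence of order alpha between Bernoulli distributions:
D = (1/(alpha-1))*log(p^alpha * q^(1-alpha) + (1-p)^alpha * (1-q)^(1-alpha)).
alpha = 6, p = 0.75, q = 0.65.
p^alpha * q^(1-alpha) = 0.75^6 * 0.65^-5 = 1.533913.
(1-p)^alpha * (1-q)^(1-alpha) = 0.25^6 * 0.35^-5 = 0.046484.
sum = 1.533913 + 0.046484 = 1.580397.
D = (1/5)*log(1.580397) = 0.0915

0.0915


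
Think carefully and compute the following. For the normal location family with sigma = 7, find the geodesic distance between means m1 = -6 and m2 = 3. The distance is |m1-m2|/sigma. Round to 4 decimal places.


On the fixed-variance normal subfamily, geodesic distance = |m1-m2|/sigma.
|-6 - 3| = 9.
sigma = 7.
d = 9/7 = 1.2857

1.2857


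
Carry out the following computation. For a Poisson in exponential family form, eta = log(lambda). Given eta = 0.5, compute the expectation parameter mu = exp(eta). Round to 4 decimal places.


Expectation parameter for Poisson exponential family:
mu = exp(eta).
eta = 0.5.
mu = exp(0.5) = 1.6487

1.6487


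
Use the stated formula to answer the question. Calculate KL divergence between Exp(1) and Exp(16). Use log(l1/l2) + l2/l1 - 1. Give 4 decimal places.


KL divergence for exponential family:
KL = log(l1/l2) + l2/l1 - 1.
log(1/16) = -2.772589.
16/1 = 16.0.
KL = -2.772589 + 16.0 - 1 = 12.2274

12.2274


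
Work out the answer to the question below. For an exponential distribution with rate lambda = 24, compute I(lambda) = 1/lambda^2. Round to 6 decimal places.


Fisher information for exponential: I(lambda) = 1/lambda^2.
lambda = 24, lambda^2 = 576.
I = 1/576 = 0.001736

0.001736


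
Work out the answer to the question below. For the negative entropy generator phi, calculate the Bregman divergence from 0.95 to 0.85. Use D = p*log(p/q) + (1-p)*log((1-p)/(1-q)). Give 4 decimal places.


Bregman divergence with negative entropy generator:
D = p*log(p/q) + (1-p)*log((1-p)/(1-q)).
p = 0.95, q = 0.85.
p*log(p/q) = 0.95*log(0.95/0.85) = 0.105664.
(1-p)*log((1-p)/(1-q)) = 0.05*log(0.05/0.15) = -0.054931.
D = 0.105664 + -0.054931 = 0.0507

0.0507


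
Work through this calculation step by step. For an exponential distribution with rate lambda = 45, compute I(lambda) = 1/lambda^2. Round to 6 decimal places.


Fisher information for exponential: I(lambda) = 1/lambda^2.
lambda = 45, lambda^2 = 2025.
I = 1/2025 = 0.000494

0.000494


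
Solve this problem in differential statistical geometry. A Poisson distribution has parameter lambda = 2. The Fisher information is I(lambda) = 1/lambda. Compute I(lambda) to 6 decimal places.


Fisher information for Poisson: I(lambda) = 1/lambda.
lambda = 2.
I(lambda) = 1/2 = 0.500000

0.500000


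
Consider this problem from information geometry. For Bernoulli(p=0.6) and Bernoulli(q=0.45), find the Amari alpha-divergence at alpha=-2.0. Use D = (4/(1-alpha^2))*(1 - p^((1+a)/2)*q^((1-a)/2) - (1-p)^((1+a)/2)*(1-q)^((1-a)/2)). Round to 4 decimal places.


Amari alpha-divergence:
D = (4/(1-alpha^2))*(1 - p^((1+a)/2)*q^((1-a)/2) - (1-p)^((1+a)/2)*(1-q)^((1-a)/2)).
alpha = -2.0, p = 0.6, q = 0.45.
e1 = (1+alpha)/2 = -0.5, e2 = (1-alpha)/2 = 1.5.
t1 = p^e1 * q^e2 = 0.6^-0.5 * 0.45^1.5 = 0.389711.
t2 = (1-p)^e1 * (1-q)^e2 = 0.4^-0.5 * 0.55^1.5 = 0.644932.
4/(1-alpha^2) = -1.333333.
D = -1.333333*(1 - 0.389711 - 0.644932) = 0.0462

0.0462


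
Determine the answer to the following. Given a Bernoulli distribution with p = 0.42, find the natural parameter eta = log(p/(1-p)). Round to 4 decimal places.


Natural parameter for Bernoulli: eta = log(p/(1-p)).
p = 0.42, 1-p = 0.58.
p/(1-p) = 0.724138.
eta = log(0.724138) = -0.3228

-0.3228


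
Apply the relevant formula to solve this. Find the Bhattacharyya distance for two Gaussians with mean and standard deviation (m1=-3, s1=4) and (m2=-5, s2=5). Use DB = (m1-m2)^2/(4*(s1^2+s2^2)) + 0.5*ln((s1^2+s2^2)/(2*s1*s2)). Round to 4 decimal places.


Bhattacharyya distance between two Gaussians:
DB = (m1-m2)^2/(4*(s1^2+s2^2)) + (1/2)*ln((s1^2+s2^2)/(2*s1*s2)).
(m1-m2)^2 = (2)^2 = 4.
s1^2+s2^2 = 16 + 25 = 41.
term1 = 4/164 = 0.02439.
term2 = 0.5*ln(41/40.0) = 0.012346.
DB = 0.02439 + 0.012346 = 0.0367

0.0367


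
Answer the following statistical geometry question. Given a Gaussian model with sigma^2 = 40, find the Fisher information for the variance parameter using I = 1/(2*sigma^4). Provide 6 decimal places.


Fisher information for variance: I(sigma^2) = 1/(2*sigma^4).
sigma^2 = 40, so sigma^4 = 1600.
I = 1/(2*1600) = 1/3200 = 0.000313

0.000313


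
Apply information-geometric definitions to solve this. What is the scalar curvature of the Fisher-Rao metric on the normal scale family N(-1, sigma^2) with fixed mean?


This family has a single free parameter, so its statistical manifold
is 1-dimensional. The Riemann curvature tensor of any 1-dimensional
Riemannian manifold vanishes identically, so R = 0.

0


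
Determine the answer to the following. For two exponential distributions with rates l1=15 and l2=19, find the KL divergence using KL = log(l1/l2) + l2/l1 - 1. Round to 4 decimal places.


KL divergence for exponential family:
KL = log(l1/l2) + l2/l1 - 1.
log(15/19) = -0.236389.
19/15 = 1.266667.
KL = -0.236389 + 1.266667 - 1 = 0.0303

0.0303


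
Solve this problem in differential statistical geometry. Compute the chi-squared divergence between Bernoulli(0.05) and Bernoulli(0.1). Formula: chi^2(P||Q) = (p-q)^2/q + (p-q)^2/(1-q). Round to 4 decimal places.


Chi-squared divergence between Bernoulli distributions:
chi^2 = (p-q)^2/q + (p-q)^2/(1-q).
p = 0.05, q = 0.1, p-q = -0.05.
(p-q)^2 = 0.0025.
term1 = 0.0025/0.1 = 0.025.
term2 = 0.0025/0.9 = 0.002778.
chi^2 = 0.025 + 0.002778 = 0.0278

0.0278


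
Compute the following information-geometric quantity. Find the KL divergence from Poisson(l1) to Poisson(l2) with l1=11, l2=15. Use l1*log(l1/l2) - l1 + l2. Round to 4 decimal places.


KL divergence for Poisson:
KL = l1*log(l1/l2) - l1 + l2.
l1 = 11, l2 = 15.
log(11/15) = -0.310155.
l1*log(l1/l2) = 11 * -0.310155 = -3.411704.
KL = -3.411704 - 11 + 15 = 0.5883

0.5883


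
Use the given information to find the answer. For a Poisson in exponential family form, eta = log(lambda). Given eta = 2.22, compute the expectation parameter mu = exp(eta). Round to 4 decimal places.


Expectation parameter for Poisson exponential family:
mu = exp(eta).
eta = 2.22.
mu = exp(2.22) = 9.2073

9.2073


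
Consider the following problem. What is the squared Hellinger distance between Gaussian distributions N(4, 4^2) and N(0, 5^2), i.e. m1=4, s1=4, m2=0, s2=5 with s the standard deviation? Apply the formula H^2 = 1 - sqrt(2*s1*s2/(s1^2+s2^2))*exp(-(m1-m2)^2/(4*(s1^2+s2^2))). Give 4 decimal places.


Squared Hellinger distance for Gaussians:
H^2 = 1 - sqrt(2*s1*s2/(s1^2+s2^2)) * exp(-(m1-m2)^2/(4*(s1^2+s2^2))).
s1^2 = 16, s2^2 = 25, s1^2+s2^2 = 41.
sqrt(2*4*5/(41)) = 0.98773.
(m1-m2)^2 = (4)^2 = 16.
exp(-16/(4*41)) = exp(-0.097561) = 0.907047.
H^2 = 1 - 0.98773*0.907047 = 0.1041

0.1041


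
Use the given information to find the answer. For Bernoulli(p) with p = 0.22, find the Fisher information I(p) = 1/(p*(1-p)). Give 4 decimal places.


For Bernoulli(p), Fisher information is I(p) = 1/(p*(1-p)).
p = 0.22, 1-p = 0.78.
p*(1-p) = 0.1716.
I(p) = 1/0.1716 = 5.8275

5.8275


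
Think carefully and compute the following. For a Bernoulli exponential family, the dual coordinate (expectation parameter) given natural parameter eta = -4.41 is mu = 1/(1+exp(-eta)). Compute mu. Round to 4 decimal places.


Dual coordinate (expectation parameter) for Bernoulli:
mu = 1/(1+exp(-eta)).
eta = -4.41.
exp(-eta) = exp(4.41) = 82.269464.
mu = 1/(1+82.269464) = 0.0120

0.0120


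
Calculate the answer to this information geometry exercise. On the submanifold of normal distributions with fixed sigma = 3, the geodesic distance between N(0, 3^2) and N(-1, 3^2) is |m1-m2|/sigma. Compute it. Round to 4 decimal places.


On the fixed-variance normal subfamily, geodesic distance = |m1-m2|/sigma.
|0 - -1| = 1.
sigma = 3.
d = 1/3 = 0.3333

0.3333


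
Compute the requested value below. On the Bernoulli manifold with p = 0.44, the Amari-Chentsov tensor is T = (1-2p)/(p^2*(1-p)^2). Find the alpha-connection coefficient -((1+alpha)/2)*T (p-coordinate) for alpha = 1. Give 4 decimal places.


Skewness (Amari-Chentsov) tensor: T = (1-2p)/(p^2*(1-p)^2).
p = 0.44, 1-2p = 0.12, p^2 = 0.1936, (1-p)^2 = 0.3136.
T = 0.12/(0.1936 * 0.3136) = 1.976514.
In the p-coordinate, Gamma^(alpha) = Gamma^(0) - (alpha/2)*T with Gamma^(0) = (1/2)*g'(p) = -T/2,
so Gamma^(alpha) = -((1+alpha)/2)*T.
alpha = 1, -(1+alpha)/2 = -1.0.
Gamma = -1.0 * 1.976514 = -1.9765

-1.9765


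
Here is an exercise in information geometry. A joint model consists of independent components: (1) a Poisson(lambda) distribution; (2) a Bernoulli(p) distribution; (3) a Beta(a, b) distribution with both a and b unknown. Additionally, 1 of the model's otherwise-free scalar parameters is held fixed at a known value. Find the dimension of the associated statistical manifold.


The dimension of a statistical manifold equals the number of free
(independent) real parameters of the model. For a product of independent
blocks the parameter counts add.
- Poisson (lambda): 1.
- Bernoulli (p): 1.
- Beta (a, b): 2.
Total = 1 + 1 + 2 = 4.
1 parameter(s) fixed at known values: 4 - 1 = 3.
Dimension = 3

3


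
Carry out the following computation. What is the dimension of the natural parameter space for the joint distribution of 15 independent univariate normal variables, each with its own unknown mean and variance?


Exponential family dimension calculation:
Each univariate normal has two natural parameters (mu/sigma^2 and -1/(2 sigma^2)).
With 15 independent components, dim = 2 * 15 = 30.

30


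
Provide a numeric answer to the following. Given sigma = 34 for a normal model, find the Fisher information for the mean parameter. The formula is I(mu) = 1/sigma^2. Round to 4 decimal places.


The Fisher information for the mean of a normal distribution is I(mu) = 1/sigma^2.
sigma = 34, so sigma^2 = 1156.
I(mu) = 1/1156 = 0.0009

0.0009


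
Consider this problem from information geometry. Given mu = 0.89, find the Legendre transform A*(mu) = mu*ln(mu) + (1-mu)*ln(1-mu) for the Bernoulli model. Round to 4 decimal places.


Legendre transform for Bernoulli:
A*(mu) = mu*log(mu) + (1-mu)*log(1-mu).
mu = 0.89, 1-mu = 0.11.
mu*log(mu) = 0.89*log(0.89) = -0.103715.
(1-mu)*log(1-mu) = 0.11*log(0.11) = -0.2428.
A* = -0.103715 + -0.2428 = -0.3465

-0.3465


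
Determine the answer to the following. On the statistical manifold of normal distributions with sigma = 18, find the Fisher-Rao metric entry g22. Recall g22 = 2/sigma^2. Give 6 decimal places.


For the 2-parameter normal family, the Fisher metric has:
  g11 = 1/sigma^2, g22 = 2/sigma^2.
sigma = 18, sigma^2 = 324.
g22 = 0.006173

0.006173


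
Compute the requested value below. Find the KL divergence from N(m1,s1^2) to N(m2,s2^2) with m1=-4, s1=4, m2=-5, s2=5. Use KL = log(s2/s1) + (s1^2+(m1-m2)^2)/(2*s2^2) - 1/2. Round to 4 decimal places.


KL divergence between normal distributions:
KL = log(s2/s1) + (s1^2 + (m1-m2)^2)/(2*s2^2) - 1/2.
log(5/4) = 0.223144.
(4^2 + (-4--5)^2)/(2*5^2) = (16 + 1)/50 = 0.34.
KL = 0.223144 + 0.34 - 0.5 = 0.0631

0.0631


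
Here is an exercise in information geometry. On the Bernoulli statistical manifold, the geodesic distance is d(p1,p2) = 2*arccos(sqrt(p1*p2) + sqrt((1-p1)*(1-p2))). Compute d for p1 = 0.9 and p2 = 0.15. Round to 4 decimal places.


Geodesic distance on Bernoulli manifold:
d(p1,p2) = 2*arccos(sqrt(p1*p2) + sqrt((1-p1)*(1-p2))).
sqrt(p1*p2) = sqrt(0.9*0.15) = 0.367423.
sqrt((1-p1)*(1-p2)) = sqrt(0.1*0.85) = 0.291548.
arg = 0.367423 + 0.291548 = 0.658971.
d = 2*arccos(0.658971) = 1.7027

1.7027


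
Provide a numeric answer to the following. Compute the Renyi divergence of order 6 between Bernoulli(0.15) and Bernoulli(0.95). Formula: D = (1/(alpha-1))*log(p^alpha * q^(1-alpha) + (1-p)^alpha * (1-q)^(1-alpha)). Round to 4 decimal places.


Renyi divergence of order alpha between Bernoulli distributions:
D = (1/(alpha-1))*log(p^alpha * q^(1-alpha) + (1-p)^alpha * (1-q)^(1-alpha)).
alpha = 6, p = 0.15, q = 0.95.
p^alpha * q^(1-alpha) = 0.15^6 * 0.95^-5 = 1.5e-05.
(1-p)^alpha * (1-q)^(1-alpha) = 0.85^6 * 0.05^-5 = 1206878.45.
sum = 1.5e-05 + 1206878.45 = 1206878.450015.
D = (1/5)*log(1206878.450015) = 2.8007

2.8007


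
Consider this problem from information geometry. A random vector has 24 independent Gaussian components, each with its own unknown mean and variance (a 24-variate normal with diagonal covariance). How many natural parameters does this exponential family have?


Exponential family dimension calculation:
Each univariate normal has two natural parameters (mu/sigma^2 and -1/(2 sigma^2)).
With 24 independent components, dim = 2 * 24 = 48.

48


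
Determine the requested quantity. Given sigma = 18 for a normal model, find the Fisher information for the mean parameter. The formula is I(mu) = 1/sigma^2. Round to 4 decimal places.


The Fisher information for the mean of a normal distribution is I(mu) = 1/sigma^2.
sigma = 18, so sigma^2 = 324.
I(mu) = 1/324 = 0.0031

0.0031


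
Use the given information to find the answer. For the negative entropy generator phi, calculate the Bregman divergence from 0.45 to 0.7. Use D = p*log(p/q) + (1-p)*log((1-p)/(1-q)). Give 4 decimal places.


Bregman divergence with negative entropy generator:
D = p*log(p/q) + (1-p)*log((1-p)/(1-q)).
p = 0.45, q = 0.7.
p*log(p/q) = 0.45*log(0.45/0.7) = -0.198825.
(1-p)*log((1-p)/(1-q)) = 0.55*log(0.55/0.3) = 0.333375.
D = -0.198825 + 0.333375 = 0.1345

0.1345


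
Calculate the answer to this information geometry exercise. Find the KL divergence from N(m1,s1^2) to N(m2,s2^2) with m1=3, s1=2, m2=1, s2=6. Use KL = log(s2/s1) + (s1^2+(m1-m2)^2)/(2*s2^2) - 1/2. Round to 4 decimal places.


KL divergence between normal distributions:
KL = log(s2/s1) + (s1^2 + (m1-m2)^2)/(2*s2^2) - 1/2.
log(6/2) = 1.098612.
(2^2 + (3-1)^2)/(2*6^2) = (4 + 4)/72 = 0.111111.
KL = 1.098612 + 0.111111 - 0.5 = 0.7097

0.7097


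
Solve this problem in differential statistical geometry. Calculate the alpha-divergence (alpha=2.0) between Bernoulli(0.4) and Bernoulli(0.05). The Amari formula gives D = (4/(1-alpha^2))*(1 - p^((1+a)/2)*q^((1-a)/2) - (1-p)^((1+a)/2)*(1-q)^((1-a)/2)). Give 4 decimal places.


Amari alpha-divergence:
D = (4/(1-alpha^2))*(1 - p^((1+a)/2)*q^((1-a)/2) - (1-p)^((1+a)/2)*(1-q)^((1-a)/2)).
alpha = 2.0, p = 0.4, q = 0.05.
e1 = (1+alpha)/2 = 1.5, e2 = (1-alpha)/2 = -0.5.
t1 = p^e1 * q^e2 = 0.4^1.5 * 0.05^-0.5 = 1.131371.
t2 = (1-p)^e1 * (1-q)^e2 = 0.6^1.5 * 0.95^-0.5 = 0.476832.
4/(1-alpha^2) = -1.333333.
D = -1.333333*(1 - 1.131371 - 0.476832) = 0.8109

0.8109


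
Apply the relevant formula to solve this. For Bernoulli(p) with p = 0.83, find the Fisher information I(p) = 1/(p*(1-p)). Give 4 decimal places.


For Bernoulli(p), Fisher information is I(p) = 1/(p*(1-p)).
p = 0.83, 1-p = 0.17.
p*(1-p) = 0.1411.
I(p) = 1/0.1411 = 7.0872

7.0872


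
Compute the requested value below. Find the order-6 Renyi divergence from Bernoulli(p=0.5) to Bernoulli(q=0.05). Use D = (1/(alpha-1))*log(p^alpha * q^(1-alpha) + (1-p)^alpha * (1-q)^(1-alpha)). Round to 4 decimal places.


Renyi divergence of order alpha between Bernoulli distributions:
D = (1/(alpha-1))*log(p^alpha * q^(1-alpha) + (1-p)^alpha * (1-q)^(1-alpha)).
alpha = 6, p = 0.5, q = 0.05.
p^alpha * q^(1-alpha) = 0.5^6 * 0.05^-5 = 50000.0.
(1-p)^alpha * (1-q)^(1-alpha) = 0.5^6 * 0.95^-5 = 0.020193.
sum = 50000.0 + 0.020193 = 50000.020193.
D = (1/5)*log(50000.020193) = 2.1640

2.1640


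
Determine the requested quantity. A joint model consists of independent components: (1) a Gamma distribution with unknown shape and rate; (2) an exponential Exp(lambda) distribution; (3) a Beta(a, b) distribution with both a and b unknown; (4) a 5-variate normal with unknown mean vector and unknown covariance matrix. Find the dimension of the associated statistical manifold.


The dimension of a statistical manifold equals the number of free
(independent) real parameters of the model. For a product of independent
blocks the parameter counts add.
- Gamma (shape, rate): 2.
- exponential (lambda): 1.
- Beta (a, b): 2.
- 5-variate normal: 5 (mean) + 5*6/2 = 15 (symmetric covariance) = 20.
Total = 2 + 1 + 2 + 20 = 25.
Dimension = 25

25


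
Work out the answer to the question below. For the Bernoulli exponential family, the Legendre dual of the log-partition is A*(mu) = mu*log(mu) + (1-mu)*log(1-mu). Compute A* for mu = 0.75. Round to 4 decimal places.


Legendre transform for Bernoulli:
A*(mu) = mu*log(mu) + (1-mu)*log(1-mu).
mu = 0.75, 1-mu = 0.25.
mu*log(mu) = 0.75*log(0.75) = -0.215762.
(1-mu)*log(1-mu) = 0.25*log(0.25) = -0.346574.
A* = -0.215762 + -0.346574 = -0.5623

-0.5623


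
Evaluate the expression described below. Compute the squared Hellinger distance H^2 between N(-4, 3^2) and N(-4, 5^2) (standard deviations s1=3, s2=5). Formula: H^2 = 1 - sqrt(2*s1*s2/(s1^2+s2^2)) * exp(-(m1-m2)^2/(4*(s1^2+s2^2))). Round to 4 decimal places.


Squared Hellinger distance for Gaussians:
H^2 = 1 - sqrt(2*s1*s2/(s1^2+s2^2)) * exp(-(m1-m2)^2/(4*(s1^2+s2^2))).
s1^2 = 9, s2^2 = 25, s1^2+s2^2 = 34.
sqrt(2*3*5/(34)) = 0.939336.
(m1-m2)^2 = (0)^2 = 0.
exp(-0/(4*34)) = exp(0.0) = 1.0.
H^2 = 1 - 0.939336*1.0 = 0.0607

0.0607


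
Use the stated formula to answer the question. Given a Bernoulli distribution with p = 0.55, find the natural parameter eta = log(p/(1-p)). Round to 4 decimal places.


Natural parameter for Bernoulli: eta = log(p/(1-p)).
p = 0.55, 1-p = 0.45.
p/(1-p) = 1.222222.
eta = log(1.222222) = 0.2007

0.2007


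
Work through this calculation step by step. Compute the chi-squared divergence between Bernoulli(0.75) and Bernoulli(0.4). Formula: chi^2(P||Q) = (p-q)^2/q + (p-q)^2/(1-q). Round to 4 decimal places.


Chi-squared divergence between Bernoulli distributions:
chi^2 = (p-q)^2/q + (p-q)^2/(1-q).
p = 0.75, q = 0.4, p-q = 0.35.
(p-q)^2 = 0.1225.
term1 = 0.1225/0.4 = 0.30625.
term2 = 0.1225/0.6 = 0.204167.
chi^2 = 0.30625 + 0.204167 = 0.5104

0.5104


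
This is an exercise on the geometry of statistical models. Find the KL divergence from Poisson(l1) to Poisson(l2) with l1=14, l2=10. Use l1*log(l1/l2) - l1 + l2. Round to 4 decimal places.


KL divergence for Poisson:
KL = l1*log(l1/l2) - l1 + l2.
l1 = 14, l2 = 10.
log(14/10) = 0.336472.
l1*log(l1/l2) = 14 * 0.336472 = 4.710611.
KL = 4.710611 - 14 + 10 = 0.7106

0.7106


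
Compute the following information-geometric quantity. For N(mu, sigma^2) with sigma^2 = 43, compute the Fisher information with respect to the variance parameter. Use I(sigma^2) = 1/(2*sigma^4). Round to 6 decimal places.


Fisher information for variance: I(sigma^2) = 1/(2*sigma^4).
sigma^2 = 43, so sigma^4 = 1849.
I = 1/(2*1849) = 1/3698 = 0.000270

0.000270


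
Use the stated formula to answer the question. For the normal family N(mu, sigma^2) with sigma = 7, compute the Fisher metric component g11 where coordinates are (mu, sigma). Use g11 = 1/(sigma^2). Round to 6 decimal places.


For the 2-parameter normal family, the Fisher metric has:
  g11 = 1/sigma^2, g22 = 2/sigma^2.
sigma = 7, sigma^2 = 49.
g11 = 0.020408

0.020408


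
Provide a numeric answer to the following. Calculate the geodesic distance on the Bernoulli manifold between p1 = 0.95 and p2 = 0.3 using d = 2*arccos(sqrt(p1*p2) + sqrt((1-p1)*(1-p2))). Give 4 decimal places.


Geodesic distance on Bernoulli manifold:
d(p1,p2) = 2*arccos(sqrt(p1*p2) + sqrt((1-p1)*(1-p2))).
sqrt(p1*p2) = sqrt(0.95*0.3) = 0.533854.
sqrt((1-p1)*(1-p2)) = sqrt(0.05*0.7) = 0.187083.
arg = 0.533854 + 0.187083 = 0.720937.
d = 2*arccos(0.720937) = 1.5313

1.5313


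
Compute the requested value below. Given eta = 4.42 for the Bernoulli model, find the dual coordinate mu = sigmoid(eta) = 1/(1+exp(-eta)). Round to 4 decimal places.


Dual coordinate (expectation parameter) for Bernoulli:
mu = 1/(1+exp(-eta)).
eta = 4.42.
exp(-eta) = exp(-4.42) = 0.012034.
mu = 1/(1+0.012034) = 0.9881

0.9881


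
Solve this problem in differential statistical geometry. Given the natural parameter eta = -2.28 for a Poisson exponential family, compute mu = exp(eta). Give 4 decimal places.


Expectation parameter for Poisson exponential family:
mu = exp(eta).
eta = -2.28.
mu = exp(-2.28) = 0.1023

0.1023


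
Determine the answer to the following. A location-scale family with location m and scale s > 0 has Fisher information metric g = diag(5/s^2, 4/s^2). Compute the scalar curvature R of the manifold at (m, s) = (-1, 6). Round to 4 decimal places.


The metric has the form g = (A dm^2 + B ds^2)/s^2 with A = 5, B = 4.
Substitute u = sqrt(A/B)*m: g = B*(du^2 + ds^2)/s^2, i.e. B times the
Poincare upper half-plane metric, which has constant Gaussian curvature -1.
Scaling a 2D metric by a constant c divides the Gaussian curvature by c,
so K = -1/B = -1/(4) = -0.2500 everywhere (the point (m, s) = (-1, 6) is irrelevant:
the curvature is constant).
Scalar curvature in dimension 2: R = 2K = -2/(4) = -0.5000.

-0.5000


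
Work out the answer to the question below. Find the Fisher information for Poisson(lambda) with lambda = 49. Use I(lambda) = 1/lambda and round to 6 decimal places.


Fisher information for Poisson: I(lambda) = 1/lambda.
lambda = 49.
I(lambda) = 1/49 = 0.020408

0.020408


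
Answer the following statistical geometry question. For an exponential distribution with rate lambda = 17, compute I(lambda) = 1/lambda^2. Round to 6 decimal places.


Fisher information for exponential: I(lambda) = 1/lambda^2.
lambda = 17, lambda^2 = 289.
I = 1/289 = 0.003460

0.003460


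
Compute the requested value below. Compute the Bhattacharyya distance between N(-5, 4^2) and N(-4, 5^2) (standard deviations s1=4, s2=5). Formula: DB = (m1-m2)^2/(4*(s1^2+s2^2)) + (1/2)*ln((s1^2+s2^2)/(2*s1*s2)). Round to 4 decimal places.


Bhattacharyya distance between two Gaussians:
DB = (m1-m2)^2/(4*(s1^2+s2^2)) + (1/2)*ln((s1^2+s2^2)/(2*s1*s2)).
(m1-m2)^2 = (-1)^2 = 1.
s1^2+s2^2 = 16 + 25 = 41.
term1 = 1/164 = 0.006098.
term2 = 0.5*ln(41/40.0) = 0.012346.
DB = 0.006098 + 0.012346 = 0.0184

0.0184


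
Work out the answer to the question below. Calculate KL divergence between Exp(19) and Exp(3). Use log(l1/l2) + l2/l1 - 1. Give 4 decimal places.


KL divergence for exponential family:
KL = log(l1/l2) + l2/l1 - 1.
log(19/3) = 1.845827.
3/19 = 0.157895.
KL = 1.845827 + 0.157895 - 1 = 1.0037

1.0037


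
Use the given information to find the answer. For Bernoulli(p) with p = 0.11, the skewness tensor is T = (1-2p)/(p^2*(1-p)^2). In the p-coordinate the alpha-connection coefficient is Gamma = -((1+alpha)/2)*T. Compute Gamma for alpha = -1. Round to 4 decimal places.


Skewness (Amari-Chentsov) tensor: T = (1-2p)/(p^2*(1-p)^2).
p = 0.11, 1-2p = 0.78, p^2 = 0.0121, (1-p)^2 = 0.7921.
T = 0.78/(0.0121 * 0.7921) = 81.382161.
In the p-coordinate, Gamma^(alpha) = Gamma^(0) - (alpha/2)*T with Gamma^(0) = (1/2)*g'(p) = -T/2,
so Gamma^(alpha) = -((1+alpha)/2)*T.
alpha = -1, -(1+alpha)/2 = 0.0.
Gamma = 0.0 * 81.382161 = 0.0000

0.0000
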